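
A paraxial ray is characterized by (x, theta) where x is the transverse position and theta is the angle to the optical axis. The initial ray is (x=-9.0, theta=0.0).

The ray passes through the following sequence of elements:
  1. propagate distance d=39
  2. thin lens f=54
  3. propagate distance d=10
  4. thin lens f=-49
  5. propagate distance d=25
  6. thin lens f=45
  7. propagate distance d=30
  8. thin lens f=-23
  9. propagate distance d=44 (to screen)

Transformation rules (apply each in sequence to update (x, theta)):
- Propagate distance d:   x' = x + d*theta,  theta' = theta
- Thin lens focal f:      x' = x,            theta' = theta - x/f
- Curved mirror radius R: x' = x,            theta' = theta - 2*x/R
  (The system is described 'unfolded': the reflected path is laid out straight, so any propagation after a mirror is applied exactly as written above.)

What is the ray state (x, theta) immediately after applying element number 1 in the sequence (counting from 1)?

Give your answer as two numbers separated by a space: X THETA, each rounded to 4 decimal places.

Initial: x=-9.0000 theta=0.0000
After 1 (propagate distance d=39): x=-9.0000 theta=0.0000
Rounded to 4 decimal places: x = -9.0000, theta = 0.0000

Answer: -9.0000 0.0000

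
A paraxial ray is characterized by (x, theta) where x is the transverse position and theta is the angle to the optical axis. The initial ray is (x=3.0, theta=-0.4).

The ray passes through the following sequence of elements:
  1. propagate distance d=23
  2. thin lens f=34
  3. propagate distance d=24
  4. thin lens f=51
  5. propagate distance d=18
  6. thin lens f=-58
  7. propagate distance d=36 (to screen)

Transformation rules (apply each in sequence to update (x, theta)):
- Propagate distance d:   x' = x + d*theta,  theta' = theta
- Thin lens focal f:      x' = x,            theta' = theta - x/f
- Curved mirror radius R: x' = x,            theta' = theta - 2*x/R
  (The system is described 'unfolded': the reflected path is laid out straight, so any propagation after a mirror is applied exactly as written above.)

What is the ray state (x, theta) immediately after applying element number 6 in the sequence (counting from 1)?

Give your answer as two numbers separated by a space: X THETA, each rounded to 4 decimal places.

Answer: -11.3093 -0.1886

Derivation:
Initial: x=3.0000 theta=-0.4000
After 1 (propagate distance d=23): x=-6.2000 theta=-0.4000
After 2 (thin lens f=34): x=-6.2000 theta=-37/170 (≈-0.2176)
After 3 (propagate distance d=24): x=-971/85 (≈-11.4235) theta=-37/170 (≈-0.2176)
After 4 (thin lens f=51): x=-971/85 (≈-11.4235) theta=11/1734 (≈0.0063)
After 5 (propagate distance d=18): x=-16342/1445 (≈-11.3093) theta=11/1734 (≈0.0063)
After 6 (thin lens f=-58): x=-16342/1445 (≈-11.3093) theta=-47431/251430 (≈-0.1886)
Rounded to 4 decimal places: x = -11.3093, theta = -0.1886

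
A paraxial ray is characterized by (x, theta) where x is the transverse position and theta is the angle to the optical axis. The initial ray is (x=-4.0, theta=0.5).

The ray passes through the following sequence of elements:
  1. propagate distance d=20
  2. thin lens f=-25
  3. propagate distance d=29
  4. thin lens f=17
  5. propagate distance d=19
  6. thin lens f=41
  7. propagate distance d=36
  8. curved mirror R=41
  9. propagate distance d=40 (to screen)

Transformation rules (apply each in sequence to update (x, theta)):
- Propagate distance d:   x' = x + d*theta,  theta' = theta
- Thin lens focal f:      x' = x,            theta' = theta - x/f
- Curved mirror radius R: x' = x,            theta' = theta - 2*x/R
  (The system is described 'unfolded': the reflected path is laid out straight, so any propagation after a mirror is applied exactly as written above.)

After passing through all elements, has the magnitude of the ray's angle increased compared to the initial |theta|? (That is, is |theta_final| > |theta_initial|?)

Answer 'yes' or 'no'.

Answer: no

Derivation:
Initial: x=-4.0000 theta=0.5000
After 1 (propagate distance d=20): x=6.0000 theta=0.5000
After 2 (thin lens f=-25): x=6.0000 theta=0.7400
After 3 (propagate distance d=29): x=27.4600 theta=0.7400
After 4 (thin lens f=17): x=27.4600 theta=-372/425 (≈-0.8753)
After 5 (propagate distance d=19): x=1841/170 (≈10.8294) theta=-372/425 (≈-0.8753)
After 6 (thin lens f=41): x=1841/170 (≈10.8294) theta=-39709/34850 (≈-1.1394)
After 7 (propagate distance d=36): x=-1052119/34850 (≈-30.1899) theta=-39709/34850 (≈-1.1394)
After 8 (curved mirror R=41): x=-1052119/34850 (≈-30.1899) theta=476169/1428850 (≈0.3333)
After 9 (propagate distance d=40 (to screen)): x=-24090119/1428850 (≈-16.8598) theta=476169/1428850 (≈0.3333)
|theta_initial|=0.5000 |theta_final|=476169/1428850 (≈0.3333) -> not increased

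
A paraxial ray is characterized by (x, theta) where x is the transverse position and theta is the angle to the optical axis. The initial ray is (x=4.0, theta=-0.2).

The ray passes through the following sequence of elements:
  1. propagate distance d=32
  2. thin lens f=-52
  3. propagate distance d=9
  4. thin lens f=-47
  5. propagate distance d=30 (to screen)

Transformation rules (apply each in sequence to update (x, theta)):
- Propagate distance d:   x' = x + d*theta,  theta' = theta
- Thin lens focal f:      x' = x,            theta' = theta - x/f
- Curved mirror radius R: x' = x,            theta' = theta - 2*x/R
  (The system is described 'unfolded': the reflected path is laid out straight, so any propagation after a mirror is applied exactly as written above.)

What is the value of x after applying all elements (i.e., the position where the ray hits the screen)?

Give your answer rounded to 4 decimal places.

Answer: -14.9460

Derivation:
Initial: x=4.0000 theta=-0.2000
After 1 (propagate distance d=32): x=-2.4000 theta=-0.2000
After 2 (thin lens f=-52): x=-2.4000 theta=-16/65 (≈-0.2462)
After 3 (propagate distance d=9): x=-60/13 (≈-4.6154) theta=-16/65 (≈-0.2462)
After 4 (thin lens f=-47): x=-60/13 (≈-4.6154) theta=-1052/3055 (≈-0.3444)
After 5 (propagate distance d=30 (to screen)): x=-9132/611 (≈-14.9460) theta=-1052/3055 (≈-0.3444)
Rounded to 4 decimal places: x = -14.9460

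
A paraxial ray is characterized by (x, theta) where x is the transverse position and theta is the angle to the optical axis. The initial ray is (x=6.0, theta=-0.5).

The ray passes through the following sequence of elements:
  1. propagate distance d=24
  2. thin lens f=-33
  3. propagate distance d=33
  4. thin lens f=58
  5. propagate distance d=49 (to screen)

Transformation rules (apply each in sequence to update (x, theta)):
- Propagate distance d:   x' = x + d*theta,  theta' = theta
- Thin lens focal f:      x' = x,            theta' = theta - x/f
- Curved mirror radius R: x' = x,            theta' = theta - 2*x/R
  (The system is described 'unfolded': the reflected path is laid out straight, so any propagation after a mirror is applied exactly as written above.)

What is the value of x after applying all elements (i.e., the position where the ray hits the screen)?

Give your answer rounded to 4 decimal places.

Initial: x=6.0000 theta=-0.5000
After 1 (propagate distance d=24): x=-6.0000 theta=-0.5000
After 2 (thin lens f=-33): x=-6.0000 theta=-15/22 (≈-0.6818)
After 3 (propagate distance d=33): x=-28.5000 theta=-15/22 (≈-0.6818)
After 4 (thin lens f=58): x=-28.5000 theta=-243/1276 (≈-0.1904)
After 5 (propagate distance d=49 (to screen)): x=-48273/1276 (≈-37.8315) theta=-243/1276 (≈-0.1904)
Rounded to 4 decimal places: x = -37.8315

Answer: -37.8315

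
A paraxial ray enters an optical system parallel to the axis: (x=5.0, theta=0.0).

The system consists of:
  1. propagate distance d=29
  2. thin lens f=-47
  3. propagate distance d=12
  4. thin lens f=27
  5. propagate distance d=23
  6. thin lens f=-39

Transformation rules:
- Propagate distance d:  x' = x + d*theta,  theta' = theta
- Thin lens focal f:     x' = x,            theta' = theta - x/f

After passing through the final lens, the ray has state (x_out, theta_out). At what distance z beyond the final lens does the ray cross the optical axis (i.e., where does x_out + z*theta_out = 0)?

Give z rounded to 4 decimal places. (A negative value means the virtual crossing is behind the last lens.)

Initial: x=5.0000 theta=0.0000
After 1 (propagate distance d=29): x=5.0000 theta=0.0000
After 2 (thin lens f=-47): x=5.0000 theta=5/47 (≈0.1064)
After 3 (propagate distance d=12): x=295/47 (≈6.2766) theta=5/47 (≈0.1064)
After 4 (thin lens f=27): x=295/47 (≈6.2766) theta=-160/1269 (≈-0.1261)
After 5 (propagate distance d=23): x=4285/1269 (≈3.3767) theta=-160/1269 (≈-0.1261)
After 6 (thin lens f=-39): x=4285/1269 (≈3.3767) theta=-1955/49491 (≈-0.0395)
z_focus = -x_out/theta_out = -(4285/1269)/(-1955/49491) = 33423/391 ≈ 85.4808
Rounded to 4 decimal places: z = 85.4808

Answer: 85.4808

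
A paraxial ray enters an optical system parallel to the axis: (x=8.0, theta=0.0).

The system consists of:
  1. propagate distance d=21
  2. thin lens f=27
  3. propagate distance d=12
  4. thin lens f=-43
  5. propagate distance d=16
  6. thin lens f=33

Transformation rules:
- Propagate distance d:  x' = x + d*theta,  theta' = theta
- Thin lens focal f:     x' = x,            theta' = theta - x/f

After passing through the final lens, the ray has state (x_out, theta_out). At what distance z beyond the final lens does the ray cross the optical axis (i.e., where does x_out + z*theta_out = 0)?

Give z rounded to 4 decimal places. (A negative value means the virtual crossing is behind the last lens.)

Initial: x=8.0000 theta=0.0000
After 1 (propagate distance d=21): x=8.0000 theta=0.0000
After 2 (thin lens f=27): x=8.0000 theta=-8/27 (≈-0.2963)
After 3 (propagate distance d=12): x=40/9 (≈4.4444) theta=-8/27 (≈-0.2963)
After 4 (thin lens f=-43): x=40/9 (≈4.4444) theta=-224/1161 (≈-0.1929)
After 5 (propagate distance d=16): x=1576/1161 (≈1.3575) theta=-224/1161 (≈-0.1929)
After 6 (thin lens f=33): x=1576/1161 (≈1.3575) theta=-8968/38313 (≈-0.2341)
z_focus = -x_out/theta_out = -(1576/1161)/(-8968/38313) = 6501/1121 ≈ 5.7993
Rounded to 4 decimal places: z = 5.7993

Answer: 5.7993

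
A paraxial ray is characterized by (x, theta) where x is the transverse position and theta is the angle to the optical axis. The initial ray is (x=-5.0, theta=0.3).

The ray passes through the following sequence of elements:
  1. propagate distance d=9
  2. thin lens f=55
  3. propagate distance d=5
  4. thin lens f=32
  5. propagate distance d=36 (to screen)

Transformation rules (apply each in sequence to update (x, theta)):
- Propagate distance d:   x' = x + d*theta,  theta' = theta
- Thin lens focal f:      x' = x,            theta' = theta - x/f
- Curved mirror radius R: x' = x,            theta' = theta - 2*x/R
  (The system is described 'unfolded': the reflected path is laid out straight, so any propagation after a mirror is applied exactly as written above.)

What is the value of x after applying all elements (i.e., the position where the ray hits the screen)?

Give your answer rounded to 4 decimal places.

Initial: x=-5.0000 theta=0.3000
After 1 (propagate distance d=9): x=-2.3000 theta=0.3000
After 2 (thin lens f=55): x=-2.3000 theta=94/275 (≈0.3418)
After 3 (propagate distance d=5): x=-13/22 (≈-0.5909) theta=94/275 (≈0.3418)
After 4 (thin lens f=32): x=-13/22 (≈-0.5909) theta=6341/17600 (≈0.3603)
After 5 (propagate distance d=36 (to screen)): x=54469/4400 (≈12.3793) theta=6341/17600 (≈0.3603)
Rounded to 4 decimal places: x = 12.3793

Answer: 12.3793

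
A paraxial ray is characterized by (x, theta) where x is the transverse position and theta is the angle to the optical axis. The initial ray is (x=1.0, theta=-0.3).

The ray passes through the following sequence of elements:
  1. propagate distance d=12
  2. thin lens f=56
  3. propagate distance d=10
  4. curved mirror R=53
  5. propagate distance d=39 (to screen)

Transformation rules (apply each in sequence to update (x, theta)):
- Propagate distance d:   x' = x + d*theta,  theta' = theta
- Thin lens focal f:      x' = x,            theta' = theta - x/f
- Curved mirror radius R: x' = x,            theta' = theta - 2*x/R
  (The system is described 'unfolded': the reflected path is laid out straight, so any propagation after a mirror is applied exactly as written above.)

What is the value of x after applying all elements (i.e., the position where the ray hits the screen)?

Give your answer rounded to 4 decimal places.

Initial: x=1.0000 theta=-0.3000
After 1 (propagate distance d=12): x=-2.6000 theta=-0.3000
After 2 (thin lens f=56): x=-2.6000 theta=-71/280 (≈-0.2536)
After 3 (propagate distance d=10): x=-719/140 (≈-5.1357) theta=-71/280 (≈-0.2536)
After 4 (curved mirror R=53): x=-719/140 (≈-5.1357) theta=-887/14840 (≈-0.0598)
After 5 (propagate distance d=39 (to screen)): x=-110807/14840 (≈-7.4668) theta=-887/14840 (≈-0.0598)
Rounded to 4 decimal places: x = -7.4668

Answer: -7.4668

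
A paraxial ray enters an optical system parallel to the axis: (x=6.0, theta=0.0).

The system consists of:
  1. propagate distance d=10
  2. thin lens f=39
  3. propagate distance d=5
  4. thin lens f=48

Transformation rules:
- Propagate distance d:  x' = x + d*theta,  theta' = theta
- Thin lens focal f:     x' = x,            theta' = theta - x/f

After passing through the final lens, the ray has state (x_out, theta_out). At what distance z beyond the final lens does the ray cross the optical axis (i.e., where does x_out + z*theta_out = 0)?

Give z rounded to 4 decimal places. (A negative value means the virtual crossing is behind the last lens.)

Answer: 19.9024

Derivation:
Initial: x=6.0000 theta=0.0000
After 1 (propagate distance d=10): x=6.0000 theta=0.0000
After 2 (thin lens f=39): x=6.0000 theta=-2/13 (≈-0.1538)
After 3 (propagate distance d=5): x=68/13 (≈5.2308) theta=-2/13 (≈-0.1538)
After 4 (thin lens f=48): x=68/13 (≈5.2308) theta=-41/156 (≈-0.2628)
z_focus = -x_out/theta_out = -(68/13)/(-41/156) = 816/41 ≈ 19.9024
Rounded to 4 decimal places: z = 19.9024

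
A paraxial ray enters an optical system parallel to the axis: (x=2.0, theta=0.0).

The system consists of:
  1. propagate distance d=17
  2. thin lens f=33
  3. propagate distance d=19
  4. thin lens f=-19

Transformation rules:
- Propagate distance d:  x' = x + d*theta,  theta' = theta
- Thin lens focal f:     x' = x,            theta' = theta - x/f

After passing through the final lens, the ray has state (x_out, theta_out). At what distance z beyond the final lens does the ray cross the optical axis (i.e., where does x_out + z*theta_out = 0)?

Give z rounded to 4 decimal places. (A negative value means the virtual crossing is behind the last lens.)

Initial: x=2.0000 theta=0.0000
After 1 (propagate distance d=17): x=2.0000 theta=0.0000
After 2 (thin lens f=33): x=2.0000 theta=-2/33 (≈-0.0606)
After 3 (propagate distance d=19): x=28/33 (≈0.8485) theta=-2/33 (≈-0.0606)
After 4 (thin lens f=-19): x=28/33 (≈0.8485) theta=-10/627 (≈-0.0159)
z_focus = -x_out/theta_out = -(28/33)/(-10/627) = 53.2000
Rounded to 4 decimal places: z = 53.2000

Answer: 53.2000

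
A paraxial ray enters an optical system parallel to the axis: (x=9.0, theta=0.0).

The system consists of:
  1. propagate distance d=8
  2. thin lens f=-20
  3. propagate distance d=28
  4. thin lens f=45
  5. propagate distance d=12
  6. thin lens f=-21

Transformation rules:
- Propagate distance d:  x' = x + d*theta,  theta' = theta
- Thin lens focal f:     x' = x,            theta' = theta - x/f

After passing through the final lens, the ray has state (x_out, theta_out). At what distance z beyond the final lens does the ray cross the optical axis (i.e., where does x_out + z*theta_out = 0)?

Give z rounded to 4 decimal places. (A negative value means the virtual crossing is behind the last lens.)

Answer: -21.6419

Derivation:
Initial: x=9.0000 theta=0.0000
After 1 (propagate distance d=8): x=9.0000 theta=0.0000
After 2 (thin lens f=-20): x=9.0000 theta=0.4500
After 3 (propagate distance d=28): x=21.6000 theta=0.4500
After 4 (thin lens f=45): x=21.6000 theta=-0.0300
After 5 (propagate distance d=12): x=21.2400 theta=-0.0300
After 6 (thin lens f=-21): x=21.2400 theta=687/700 (≈0.9814)
z_focus = -x_out/theta_out = -(21.2400)/(687/700) = -4956/229 ≈ -21.6419
Rounded to 4 decimal places: z = -21.6419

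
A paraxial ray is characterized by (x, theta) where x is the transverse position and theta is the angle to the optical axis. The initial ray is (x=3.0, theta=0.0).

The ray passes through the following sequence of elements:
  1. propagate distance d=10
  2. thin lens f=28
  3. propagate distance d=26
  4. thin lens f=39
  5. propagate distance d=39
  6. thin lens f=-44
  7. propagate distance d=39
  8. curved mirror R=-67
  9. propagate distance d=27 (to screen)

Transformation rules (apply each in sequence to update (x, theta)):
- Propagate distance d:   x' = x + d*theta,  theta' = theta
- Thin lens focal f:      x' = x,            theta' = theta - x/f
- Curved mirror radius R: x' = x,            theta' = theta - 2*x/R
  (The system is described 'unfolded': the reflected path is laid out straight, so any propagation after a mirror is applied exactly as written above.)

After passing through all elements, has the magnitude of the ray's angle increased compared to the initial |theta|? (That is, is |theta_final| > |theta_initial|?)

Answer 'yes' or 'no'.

Initial: x=3.0000 theta=0.0000
After 1 (propagate distance d=10): x=3.0000 theta=0.0000
After 2 (thin lens f=28): x=3.0000 theta=-3/28 (≈-0.1071)
After 3 (propagate distance d=26): x=3/14 (≈0.2143) theta=-3/28 (≈-0.1071)
After 4 (thin lens f=39): x=3/14 (≈0.2143) theta=-41/364 (≈-0.1126)
After 5 (propagate distance d=39): x=-117/28 (≈-4.1786) theta=-41/364 (≈-0.1126)
After 6 (thin lens f=-44): x=-117/28 (≈-4.1786) theta=-475/2288 (≈-0.2076)
After 7 (propagate distance d=39): x=-15123/1232 (≈-12.2752) theta=-475/2288 (≈-0.2076)
After 8 (curved mirror R=-67): x=-15123/1232 (≈-12.2752) theta=-615973/1073072 (≈-0.5740)
After 9 (propagate distance d=27 (to screen)): x=-7450851/268268 (≈-27.7739) theta=-615973/1073072 (≈-0.5740)
|theta_initial|=0.0000 |theta_final|=615973/1073072 (≈0.5740) -> increased

Answer: yes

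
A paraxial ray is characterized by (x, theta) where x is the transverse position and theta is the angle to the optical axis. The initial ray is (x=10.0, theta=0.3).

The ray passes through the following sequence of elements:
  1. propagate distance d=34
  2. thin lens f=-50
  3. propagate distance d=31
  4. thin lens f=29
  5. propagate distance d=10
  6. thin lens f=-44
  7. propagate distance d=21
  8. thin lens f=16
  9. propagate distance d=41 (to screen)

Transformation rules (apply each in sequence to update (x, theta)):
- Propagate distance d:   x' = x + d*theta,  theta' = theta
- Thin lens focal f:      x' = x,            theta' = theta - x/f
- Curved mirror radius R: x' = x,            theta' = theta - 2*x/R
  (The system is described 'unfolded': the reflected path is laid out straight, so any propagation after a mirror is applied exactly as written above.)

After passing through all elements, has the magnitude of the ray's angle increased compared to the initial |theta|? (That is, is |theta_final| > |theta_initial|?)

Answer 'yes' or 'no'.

Initial: x=10.0000 theta=0.3000
After 1 (propagate distance d=34): x=20.2000 theta=0.3000
After 2 (thin lens f=-50): x=20.2000 theta=0.7040
After 3 (propagate distance d=31): x=42.0240 theta=0.7040
After 4 (thin lens f=29): x=42.0240 theta=-2701/3625 (≈-0.7451)
After 5 (propagate distance d=10): x=125327/3625 (≈34.5730) theta=-2701/3625 (≈-0.7451)
After 6 (thin lens f=-44): x=125327/3625 (≈34.5730) theta=6483/159500 (≈0.0406)
After 7 (propagate distance d=21): x=5650531/159500 (≈35.4265) theta=6483/159500 (≈0.0406)
After 8 (thin lens f=16): x=5650531/159500 (≈35.4265) theta=-5546803/2552000 (≈-2.1735)
After 9 (propagate distance d=41 (to screen)): x=-137010427/2552000 (≈-53.6875) theta=-5546803/2552000 (≈-2.1735)
|theta_initial|=0.3000 |theta_final|=5546803/2552000 (≈2.1735) -> increased

Answer: yes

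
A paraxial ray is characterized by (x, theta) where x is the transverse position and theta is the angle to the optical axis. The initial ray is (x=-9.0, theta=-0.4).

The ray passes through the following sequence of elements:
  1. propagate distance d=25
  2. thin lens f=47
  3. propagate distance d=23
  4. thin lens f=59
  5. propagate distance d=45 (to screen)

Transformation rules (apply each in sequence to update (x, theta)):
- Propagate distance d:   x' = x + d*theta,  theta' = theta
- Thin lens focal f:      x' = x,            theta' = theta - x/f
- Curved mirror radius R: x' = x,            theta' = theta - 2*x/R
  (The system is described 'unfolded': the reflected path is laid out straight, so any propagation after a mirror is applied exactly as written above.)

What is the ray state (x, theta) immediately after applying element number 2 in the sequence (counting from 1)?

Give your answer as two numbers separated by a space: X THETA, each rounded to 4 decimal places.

Answer: -19.0000 0.0043

Derivation:
Initial: x=-9.0000 theta=-0.4000
After 1 (propagate distance d=25): x=-19.0000 theta=-0.4000
After 2 (thin lens f=47): x=-19.0000 theta=1/235 (≈0.0043)
Rounded to 4 decimal places: x = -19.0000, theta = 0.0043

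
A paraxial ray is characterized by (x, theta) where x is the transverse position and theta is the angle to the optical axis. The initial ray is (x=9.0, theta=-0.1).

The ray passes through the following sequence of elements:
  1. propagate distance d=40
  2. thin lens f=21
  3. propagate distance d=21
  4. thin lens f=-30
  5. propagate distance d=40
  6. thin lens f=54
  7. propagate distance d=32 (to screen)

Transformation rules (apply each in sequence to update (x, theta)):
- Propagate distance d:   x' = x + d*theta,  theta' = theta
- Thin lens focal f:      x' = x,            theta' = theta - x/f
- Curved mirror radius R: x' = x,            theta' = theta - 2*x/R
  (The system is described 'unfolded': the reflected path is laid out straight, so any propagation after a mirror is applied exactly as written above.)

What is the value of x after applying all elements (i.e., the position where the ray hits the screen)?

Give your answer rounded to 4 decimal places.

Initial: x=9.0000 theta=-0.1000
After 1 (propagate distance d=40): x=5.0000 theta=-0.1000
After 2 (thin lens f=21): x=5.0000 theta=-71/210 (≈-0.3381)
After 3 (propagate distance d=21): x=-2.1000 theta=-71/210 (≈-0.3381)
After 4 (thin lens f=-30): x=-2.1000 theta=-857/2100 (≈-0.4081)
After 5 (propagate distance d=40): x=-3869/210 (≈-18.4238) theta=-857/2100 (≈-0.4081)
After 6 (thin lens f=54): x=-3869/210 (≈-18.4238) theta=-271/4050 (≈-0.0669)
After 7 (propagate distance d=32 (to screen)): x=-583019/28350 (≈-20.5650) theta=-271/4050 (≈-0.0669)
Rounded to 4 decimal places: x = -20.5650

Answer: -20.5650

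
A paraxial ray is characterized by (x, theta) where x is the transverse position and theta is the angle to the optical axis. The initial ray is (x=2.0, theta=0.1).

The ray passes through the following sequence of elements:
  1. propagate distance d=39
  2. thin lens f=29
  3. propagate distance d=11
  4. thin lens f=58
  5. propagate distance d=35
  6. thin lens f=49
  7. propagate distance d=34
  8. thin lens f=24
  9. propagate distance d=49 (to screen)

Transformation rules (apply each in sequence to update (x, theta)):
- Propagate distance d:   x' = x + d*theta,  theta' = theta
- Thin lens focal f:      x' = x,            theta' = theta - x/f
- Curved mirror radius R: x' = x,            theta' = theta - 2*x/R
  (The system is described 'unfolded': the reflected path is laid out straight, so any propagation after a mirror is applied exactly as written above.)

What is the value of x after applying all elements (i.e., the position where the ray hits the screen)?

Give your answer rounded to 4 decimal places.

Initial: x=2.0000 theta=0.1000
After 1 (propagate distance d=39): x=5.9000 theta=0.1000
After 2 (thin lens f=29): x=5.9000 theta=-3/29 (≈-0.1034)
After 3 (propagate distance d=11): x=1381/290 (≈4.7621) theta=-3/29 (≈-0.1034)
After 4 (thin lens f=58): x=1381/290 (≈4.7621) theta=-3121/16820 (≈-0.1856)
After 5 (propagate distance d=35): x=-29137/16820 (≈-1.7323) theta=-3121/16820 (≈-0.1856)
After 6 (thin lens f=49): x=-29137/16820 (≈-1.7323) theta=-30948/206045 (≈-0.1502)
After 7 (propagate distance d=34): x=-5636641/824180 (≈-6.8391) theta=-30948/206045 (≈-0.1502)
After 8 (thin lens f=24): x=-5636641/824180 (≈-6.8391) theta=2665633/19780320 (≈0.1348)
After 9 (propagate distance d=49 (to screen)): x=-4663367/19780320 (≈-0.2358) theta=2665633/19780320 (≈0.1348)
Rounded to 4 decimal places: x = -0.2358

Answer: -0.2358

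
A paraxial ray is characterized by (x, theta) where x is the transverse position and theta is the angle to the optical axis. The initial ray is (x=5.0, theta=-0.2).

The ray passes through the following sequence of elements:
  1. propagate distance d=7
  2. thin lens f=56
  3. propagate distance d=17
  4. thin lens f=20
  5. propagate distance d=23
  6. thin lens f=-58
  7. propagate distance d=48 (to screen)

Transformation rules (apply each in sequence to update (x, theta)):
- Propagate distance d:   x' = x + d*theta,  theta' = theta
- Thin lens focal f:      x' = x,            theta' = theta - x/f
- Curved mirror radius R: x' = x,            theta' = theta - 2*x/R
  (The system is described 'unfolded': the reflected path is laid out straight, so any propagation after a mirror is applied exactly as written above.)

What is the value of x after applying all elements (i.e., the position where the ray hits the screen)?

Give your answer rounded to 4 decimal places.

Initial: x=5.0000 theta=-0.2000
After 1 (propagate distance d=7): x=3.6000 theta=-0.2000
After 2 (thin lens f=56): x=3.6000 theta=-37/140 (≈-0.2643)
After 3 (propagate distance d=17): x=-25/28 (≈-0.8929) theta=-37/140 (≈-0.2643)
After 4 (thin lens f=20): x=-25/28 (≈-0.8929) theta=-123/560 (≈-0.2196)
After 5 (propagate distance d=23): x=-3329/560 (≈-5.9446) theta=-123/560 (≈-0.2196)
After 6 (thin lens f=-58): x=-3329/560 (≈-5.9446) theta=-10463/32480 (≈-0.3221)
After 7 (propagate distance d=48 (to screen)): x=-347653/16240 (≈-21.4072) theta=-10463/32480 (≈-0.3221)
Rounded to 4 decimal places: x = -21.4072

Answer: -21.4072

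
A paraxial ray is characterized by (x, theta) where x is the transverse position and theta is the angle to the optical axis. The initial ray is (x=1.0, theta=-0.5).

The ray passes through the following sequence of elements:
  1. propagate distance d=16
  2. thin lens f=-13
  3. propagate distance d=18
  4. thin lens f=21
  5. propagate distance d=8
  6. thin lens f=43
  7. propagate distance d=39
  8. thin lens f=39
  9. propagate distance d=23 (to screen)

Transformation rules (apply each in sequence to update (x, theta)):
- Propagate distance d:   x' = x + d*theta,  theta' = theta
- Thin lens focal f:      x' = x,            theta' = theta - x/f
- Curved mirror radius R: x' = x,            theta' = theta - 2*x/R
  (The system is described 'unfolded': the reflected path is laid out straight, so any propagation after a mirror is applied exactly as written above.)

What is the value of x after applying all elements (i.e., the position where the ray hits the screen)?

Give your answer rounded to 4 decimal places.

Answer: 19.2411

Derivation:
Initial: x=1.0000 theta=-0.5000
After 1 (propagate distance d=16): x=-7.0000 theta=-0.5000
After 2 (thin lens f=-13): x=-7.0000 theta=-27/26 (≈-1.0385)
After 3 (propagate distance d=18): x=-334/13 (≈-25.6923) theta=-27/26 (≈-1.0385)
After 4 (thin lens f=21): x=-334/13 (≈-25.6923) theta=101/546 (≈0.1850)
After 5 (propagate distance d=8): x=-6610/273 (≈-24.2125) theta=101/546 (≈0.1850)
After 6 (thin lens f=43): x=-6610/273 (≈-24.2125) theta=193/258 (≈0.7481)
After 7 (propagate distance d=39): x=116497/23478 (≈4.9620) theta=193/258 (≈0.7481)
After 8 (thin lens f=39): x=116497/23478 (≈4.9620) theta=6610/10647 (≈0.6208)
After 9 (propagate distance d=23 (to screen)): x=17617963/915642 (≈19.2411) theta=6610/10647 (≈0.6208)
Rounded to 4 decimal places: x = 19.2411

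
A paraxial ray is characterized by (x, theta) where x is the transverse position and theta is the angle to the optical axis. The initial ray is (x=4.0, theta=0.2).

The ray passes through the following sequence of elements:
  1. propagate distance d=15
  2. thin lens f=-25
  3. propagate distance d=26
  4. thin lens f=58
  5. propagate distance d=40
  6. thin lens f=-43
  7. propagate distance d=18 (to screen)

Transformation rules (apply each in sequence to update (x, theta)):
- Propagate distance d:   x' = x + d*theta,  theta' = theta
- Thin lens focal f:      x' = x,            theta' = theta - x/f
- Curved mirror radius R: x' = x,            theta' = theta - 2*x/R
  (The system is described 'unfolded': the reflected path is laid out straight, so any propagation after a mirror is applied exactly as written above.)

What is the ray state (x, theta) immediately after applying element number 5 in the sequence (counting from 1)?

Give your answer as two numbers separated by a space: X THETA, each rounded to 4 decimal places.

Answer: 25.2455 0.1441

Derivation:
Initial: x=4.0000 theta=0.2000
After 1 (propagate distance d=15): x=7.0000 theta=0.2000
After 2 (thin lens f=-25): x=7.0000 theta=0.4800
After 3 (propagate distance d=26): x=19.4800 theta=0.4800
After 4 (thin lens f=58): x=19.4800 theta=209/1450 (≈0.1441)
After 5 (propagate distance d=40): x=18303/725 (≈25.2455) theta=209/1450 (≈0.1441)
Rounded to 4 decimal places: x = 25.2455, theta = 0.1441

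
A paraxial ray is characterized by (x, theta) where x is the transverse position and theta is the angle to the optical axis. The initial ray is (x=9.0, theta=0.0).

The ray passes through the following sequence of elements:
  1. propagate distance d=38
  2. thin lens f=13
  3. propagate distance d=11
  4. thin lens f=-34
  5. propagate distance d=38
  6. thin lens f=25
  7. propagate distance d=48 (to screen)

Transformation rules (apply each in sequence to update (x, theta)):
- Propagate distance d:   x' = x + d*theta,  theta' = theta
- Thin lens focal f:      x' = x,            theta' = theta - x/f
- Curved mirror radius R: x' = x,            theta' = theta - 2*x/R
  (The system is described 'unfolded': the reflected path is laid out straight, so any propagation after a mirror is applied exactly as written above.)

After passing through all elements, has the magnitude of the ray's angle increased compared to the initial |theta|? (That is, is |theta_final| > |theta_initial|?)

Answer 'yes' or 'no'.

Initial: x=9.0000 theta=0.0000
After 1 (propagate distance d=38): x=9.0000 theta=0.0000
After 2 (thin lens f=13): x=9.0000 theta=-9/13 (≈-0.6923)
After 3 (propagate distance d=11): x=18/13 (≈1.3846) theta=-9/13 (≈-0.6923)
After 4 (thin lens f=-34): x=18/13 (≈1.3846) theta=-144/221 (≈-0.6516)
After 5 (propagate distance d=38): x=-5166/221 (≈-23.3756) theta=-144/221 (≈-0.6516)
After 6 (thin lens f=25): x=-5166/221 (≈-23.3756) theta=1566/5525 (≈0.2834)
After 7 (propagate distance d=48 (to screen)): x=-53982/5525 (≈-9.7705) theta=1566/5525 (≈0.2834)
|theta_initial|=0.0000 |theta_final|=1566/5525 (≈0.2834) -> increased

Answer: yes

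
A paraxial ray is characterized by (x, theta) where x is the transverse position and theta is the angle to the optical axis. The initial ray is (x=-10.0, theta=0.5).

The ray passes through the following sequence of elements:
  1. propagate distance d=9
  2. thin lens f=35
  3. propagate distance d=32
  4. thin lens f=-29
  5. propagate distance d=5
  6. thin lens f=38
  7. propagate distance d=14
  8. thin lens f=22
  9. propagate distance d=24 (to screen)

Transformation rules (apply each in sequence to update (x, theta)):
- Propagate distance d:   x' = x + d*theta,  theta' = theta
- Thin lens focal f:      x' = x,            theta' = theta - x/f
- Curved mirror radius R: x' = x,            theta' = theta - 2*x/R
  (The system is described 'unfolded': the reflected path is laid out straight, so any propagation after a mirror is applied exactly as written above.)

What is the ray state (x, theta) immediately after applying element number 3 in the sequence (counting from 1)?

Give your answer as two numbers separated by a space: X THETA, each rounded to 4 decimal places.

Initial: x=-10.0000 theta=0.5000
After 1 (propagate distance d=9): x=-5.5000 theta=0.5000
After 2 (thin lens f=35): x=-5.5000 theta=23/35 (≈0.6571)
After 3 (propagate distance d=32): x=1087/70 (≈15.5286) theta=23/35 (≈0.6571)
Rounded to 4 decimal places: x = 15.5286, theta = 0.6571

Answer: 15.5286 0.6571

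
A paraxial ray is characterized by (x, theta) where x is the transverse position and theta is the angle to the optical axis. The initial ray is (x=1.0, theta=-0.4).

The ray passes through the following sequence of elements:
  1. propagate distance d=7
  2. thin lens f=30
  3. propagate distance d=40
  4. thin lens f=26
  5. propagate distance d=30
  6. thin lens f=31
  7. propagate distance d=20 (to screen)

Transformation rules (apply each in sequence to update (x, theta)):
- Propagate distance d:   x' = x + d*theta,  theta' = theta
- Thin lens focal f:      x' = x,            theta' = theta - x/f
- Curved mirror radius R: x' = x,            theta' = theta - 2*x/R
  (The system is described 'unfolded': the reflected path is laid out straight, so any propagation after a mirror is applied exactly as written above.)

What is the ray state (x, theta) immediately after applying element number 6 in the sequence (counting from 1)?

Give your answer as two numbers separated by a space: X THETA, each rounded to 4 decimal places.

Answer: -7.8308 0.5049

Derivation:
Initial: x=1.0000 theta=-0.4000
After 1 (propagate distance d=7): x=-1.8000 theta=-0.4000
After 2 (thin lens f=30): x=-1.8000 theta=-0.3400
After 3 (propagate distance d=40): x=-15.4000 theta=-0.3400
After 4 (thin lens f=26): x=-15.4000 theta=82/325 (≈0.2523)
After 5 (propagate distance d=30): x=-509/65 (≈-7.8308) theta=82/325 (≈0.2523)
After 6 (thin lens f=31): x=-509/65 (≈-7.8308) theta=5087/10075 (≈0.5049)
Rounded to 4 decimal places: x = -7.8308, theta = 0.5049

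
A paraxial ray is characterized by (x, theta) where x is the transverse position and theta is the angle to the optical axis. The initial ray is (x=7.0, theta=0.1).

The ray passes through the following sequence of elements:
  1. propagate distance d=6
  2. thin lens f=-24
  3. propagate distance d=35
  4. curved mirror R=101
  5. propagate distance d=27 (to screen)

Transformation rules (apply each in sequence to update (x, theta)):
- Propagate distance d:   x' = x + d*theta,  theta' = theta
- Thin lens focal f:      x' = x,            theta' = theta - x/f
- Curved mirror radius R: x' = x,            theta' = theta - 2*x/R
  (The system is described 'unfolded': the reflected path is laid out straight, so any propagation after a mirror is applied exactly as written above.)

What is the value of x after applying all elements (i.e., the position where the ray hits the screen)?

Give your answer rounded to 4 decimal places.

Initial: x=7.0000 theta=0.1000
After 1 (propagate distance d=6): x=7.6000 theta=0.1000
After 2 (thin lens f=-24): x=7.6000 theta=5/12 (≈0.4167)
After 3 (propagate distance d=35): x=1331/60 (≈22.1833) theta=5/12 (≈0.4167)
After 4 (curved mirror R=101): x=1331/60 (≈22.1833) theta=-137/6060 (≈-0.0226)
After 5 (propagate distance d=27 (to screen)): x=32683/1515 (≈21.5729) theta=-137/6060 (≈-0.0226)
Rounded to 4 decimal places: x = 21.5729

Answer: 21.5729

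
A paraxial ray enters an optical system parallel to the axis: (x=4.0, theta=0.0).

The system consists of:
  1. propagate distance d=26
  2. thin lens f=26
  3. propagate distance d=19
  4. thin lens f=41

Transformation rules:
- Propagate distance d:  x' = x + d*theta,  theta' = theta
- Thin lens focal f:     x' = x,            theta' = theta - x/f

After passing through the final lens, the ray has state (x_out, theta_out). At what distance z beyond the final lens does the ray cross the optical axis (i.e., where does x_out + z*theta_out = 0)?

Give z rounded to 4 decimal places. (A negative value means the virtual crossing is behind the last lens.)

Initial: x=4.0000 theta=0.0000
After 1 (propagate distance d=26): x=4.0000 theta=0.0000
After 2 (thin lens f=26): x=4.0000 theta=-2/13 (≈-0.1538)
After 3 (propagate distance d=19): x=14/13 (≈1.0769) theta=-2/13 (≈-0.1538)
After 4 (thin lens f=41): x=14/13 (≈1.0769) theta=-96/533 (≈-0.1801)
z_focus = -x_out/theta_out = -(14/13)/(-96/533) = 287/48 ≈ 5.9792
Rounded to 4 decimal places: z = 5.9792

Answer: 5.9792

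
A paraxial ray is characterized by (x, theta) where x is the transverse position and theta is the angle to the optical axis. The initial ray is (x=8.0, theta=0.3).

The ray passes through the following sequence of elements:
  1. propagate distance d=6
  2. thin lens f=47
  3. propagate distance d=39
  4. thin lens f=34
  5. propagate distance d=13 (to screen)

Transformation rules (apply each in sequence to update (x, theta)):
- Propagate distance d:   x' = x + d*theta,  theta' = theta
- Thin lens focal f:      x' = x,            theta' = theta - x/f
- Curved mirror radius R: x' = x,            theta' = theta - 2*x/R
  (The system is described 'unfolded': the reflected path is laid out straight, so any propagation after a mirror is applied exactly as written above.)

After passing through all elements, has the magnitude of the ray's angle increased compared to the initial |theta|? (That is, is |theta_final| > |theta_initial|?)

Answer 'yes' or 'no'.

Initial: x=8.0000 theta=0.3000
After 1 (propagate distance d=6): x=9.8000 theta=0.3000
After 2 (thin lens f=47): x=9.8000 theta=43/470 (≈0.0915)
After 3 (propagate distance d=39): x=6283/470 (≈13.3681) theta=43/470 (≈0.0915)
After 4 (thin lens f=34): x=6283/470 (≈13.3681) theta=-4821/15980 (≈-0.3017)
After 5 (propagate distance d=13 (to screen)): x=150949/15980 (≈9.4461) theta=-4821/15980 (≈-0.3017)
|theta_initial|=0.3000 |theta_final|=4821/15980 (≈0.3017) -> increased

Answer: yes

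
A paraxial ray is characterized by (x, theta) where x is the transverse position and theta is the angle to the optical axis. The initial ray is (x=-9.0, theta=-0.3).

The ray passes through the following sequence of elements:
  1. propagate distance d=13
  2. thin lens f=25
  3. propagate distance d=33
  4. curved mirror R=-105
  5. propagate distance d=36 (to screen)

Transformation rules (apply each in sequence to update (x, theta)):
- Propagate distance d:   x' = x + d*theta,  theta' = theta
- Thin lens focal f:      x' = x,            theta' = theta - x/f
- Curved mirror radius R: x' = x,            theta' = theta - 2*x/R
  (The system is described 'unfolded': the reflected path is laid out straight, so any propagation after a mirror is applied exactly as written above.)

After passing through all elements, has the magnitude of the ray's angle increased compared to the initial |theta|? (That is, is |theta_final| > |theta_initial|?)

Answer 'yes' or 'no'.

Initial: x=-9.0000 theta=-0.3000
After 1 (propagate distance d=13): x=-12.9000 theta=-0.3000
After 2 (thin lens f=25): x=-12.9000 theta=0.2160
After 3 (propagate distance d=33): x=-5.7720 theta=0.2160
After 4 (curved mirror R=-105): x=-5.7720 theta=464/4375 (≈0.1061)
After 5 (propagate distance d=36 (to screen)): x=-17097/8750 (≈-1.9539) theta=464/4375 (≈0.1061)
|theta_initial|=0.3000 |theta_final|=464/4375 (≈0.1061) -> not increased

Answer: no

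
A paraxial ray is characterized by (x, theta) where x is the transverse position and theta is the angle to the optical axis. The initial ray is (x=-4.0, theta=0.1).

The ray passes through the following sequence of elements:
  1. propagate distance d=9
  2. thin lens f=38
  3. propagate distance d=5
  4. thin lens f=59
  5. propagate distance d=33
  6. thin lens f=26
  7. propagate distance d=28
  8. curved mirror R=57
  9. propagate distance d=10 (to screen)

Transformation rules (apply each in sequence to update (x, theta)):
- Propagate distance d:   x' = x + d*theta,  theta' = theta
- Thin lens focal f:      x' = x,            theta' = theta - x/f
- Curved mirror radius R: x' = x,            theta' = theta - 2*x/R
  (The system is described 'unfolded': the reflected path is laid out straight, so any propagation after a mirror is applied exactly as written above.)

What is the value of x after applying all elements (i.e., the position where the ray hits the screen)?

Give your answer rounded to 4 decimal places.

Initial: x=-4.0000 theta=0.1000
After 1 (propagate distance d=9): x=-3.1000 theta=0.1000
After 2 (thin lens f=38): x=-3.1000 theta=69/380 (≈0.1816)
After 3 (propagate distance d=5): x=-833/380 (≈-2.1921) theta=69/380 (≈0.1816)
After 4 (thin lens f=59): x=-833/380 (≈-2.1921) theta=1226/5605 (≈0.2187)
After 5 (propagate distance d=33): x=22537/4484 (≈5.0261) theta=1226/5605 (≈0.2187)
After 6 (thin lens f=26): x=22537/4484 (≈5.0261) theta=14819/582920 (≈0.0254)
After 7 (propagate distance d=28): x=1672371/291460 (≈5.7379) theta=14819/582920 (≈0.0254)
After 8 (curved mirror R=57): x=1672371/291460 (≈5.7379) theta=-1948267/11075480 (≈-0.1759)
After 9 (propagate distance d=10 (to screen)): x=11016857/2768870 (≈3.9788) theta=-1948267/11075480 (≈-0.1759)
Rounded to 4 decimal places: x = 3.9788

Answer: 3.9788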